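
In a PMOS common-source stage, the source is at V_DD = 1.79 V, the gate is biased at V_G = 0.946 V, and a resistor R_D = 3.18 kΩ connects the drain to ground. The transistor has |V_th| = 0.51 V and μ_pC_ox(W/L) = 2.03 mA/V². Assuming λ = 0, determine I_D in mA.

V_SG = V_DD − V_G = 1.79 − 0.946 = 0.844 V, so V_ov = 0.844 − 0.51 = 0.334 V.
Assume saturation: I_D = ½ k_p V_ov² = 0.5 × 2.03 × 0.334² = 0.113 mA, giving V_SD = V_DD − I_D R_D = 1.79 − 0.113 × 3.18 = 1.43 V.
V_SD = 1.43 V ≥ V_ov = 0.334 V, confirming saturation.

I_D = 0.113 mA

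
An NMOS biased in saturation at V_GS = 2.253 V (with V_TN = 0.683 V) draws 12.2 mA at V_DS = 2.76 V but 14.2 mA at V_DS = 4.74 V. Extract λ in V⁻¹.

λ = 0.107 V⁻¹

With V_GS fixed, I_D ∝ (1 + λ V_DS) in saturation, so I_D2/I_D1 = (1 + λ V_DS2)/(1 + λ V_DS1).
14.2/12.2 = 1.164 = (1 + 4.74 λ)/(1 + 2.76 λ).
Solving: λ (I_D1 V_DS2 − I_D2 V_DS1) = I_D2 − I_D1, so λ = (14.2 − 12.2) / (12.2 × 4.74 − 14.2 × 2.76) = 2 / 18.6 = 0.107 V⁻¹.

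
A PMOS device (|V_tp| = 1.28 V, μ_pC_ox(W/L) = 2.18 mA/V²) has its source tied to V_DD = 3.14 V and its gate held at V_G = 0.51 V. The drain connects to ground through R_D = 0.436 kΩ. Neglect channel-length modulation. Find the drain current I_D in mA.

I_D = 1.99 mA

V_SG = V_DD − V_G = 3.14 − 0.51 = 2.63 V, so V_ov = 2.63 − 1.28 = 1.35 V.
Assume saturation: I_D = ½ k_p V_ov² = 0.5 × 2.18 × 1.35² = 1.99 mA, giving V_SD = V_DD − I_D R_D = 3.14 − 1.99 × 0.436 = 2.27 V.
V_SD = 2.27 V ≥ V_ov = 1.35 V, confirming saturation.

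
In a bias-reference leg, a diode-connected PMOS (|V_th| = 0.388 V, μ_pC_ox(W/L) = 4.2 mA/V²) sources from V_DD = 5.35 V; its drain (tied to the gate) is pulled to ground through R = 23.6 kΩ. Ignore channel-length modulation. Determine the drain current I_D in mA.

I_D = 0.197 mA

With gate tied to drain, V_SG = V_SD ≥ V_SG − |V_th|, so the device is in saturation.
KCL at the drain: ½ k_p (V_SG − |V_th|)² = (V_DD − V_SG)/R.
Let x = V_SG − 0.388. Then 49.6 x² + x − 4.962 = 0, giving x = 0.306 V (positive root), so V_SG = 0.694 V.
I_D = (V_DD − V_SG)/R = (5.35 − 0.694) / 23.6 = 0.197 mA.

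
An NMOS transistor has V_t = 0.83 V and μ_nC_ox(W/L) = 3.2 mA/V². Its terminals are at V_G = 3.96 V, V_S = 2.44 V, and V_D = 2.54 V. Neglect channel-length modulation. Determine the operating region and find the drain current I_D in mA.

Triode; I_D = 0.205 mA

V_GS = V_G − V_S = 3.96 − 2.44 = 1.52 V; V_DS = V_D − V_S = 2.54 − 2.44 = 0.1 V.
V_ov = V_GS − V_t = 1.52 − 0.83 = 0.69 V.
Since V_DS = 0.1 V < V_ov = 0.69 V, the device is in the triode region.
I_D = k_n [V_ov · V_DS − ½ V_DS²] = 3.2 × [0.69 × 0.1 − 0.5 × 0.1²] = 0.205 mA.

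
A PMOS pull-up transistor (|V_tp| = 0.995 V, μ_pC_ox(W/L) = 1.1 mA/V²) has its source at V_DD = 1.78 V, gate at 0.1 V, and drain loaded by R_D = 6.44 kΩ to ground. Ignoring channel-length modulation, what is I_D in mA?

V_SG = V_DD − V_G = 1.78 − 0.1 = 1.68 V, so V_ov = 1.68 − 0.995 = 0.685 V.
Assume saturation: I_D = ½ k_p V_ov² = 0.5 × 1.1 × 0.685² = 0.258 mA, giving V_SD = V_DD − I_D R_D = 1.78 − 0.258 × 6.44 = 0.118 V.
But 0.118 V < V_ov = 0.685 V, so the device is actually in triode.
In triode I_D = k_p[V_ov V_SD − ½ V_SD²] and I_D = (V_DD − V_SD)/R_D. Equating: 3.54 V_SD² − 5.853 V_SD + 1.78 = 0, giving V_SD = 0.402 V (the root below V_ov).
I_D = (1.78 − 0.402) / 6.44 = 0.214 mA.

I_D = 0.214 mA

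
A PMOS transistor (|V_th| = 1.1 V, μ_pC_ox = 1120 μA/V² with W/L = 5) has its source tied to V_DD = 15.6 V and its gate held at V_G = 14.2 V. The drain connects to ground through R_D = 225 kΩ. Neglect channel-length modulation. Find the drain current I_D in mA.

I_D = 0.0691 mA

V_SG = V_DD − V_G = 15.6 − 14.2 = 1.4 V, so V_ov = 1.4 − 1.1 = 0.3 V.
k_p = μ_pC_ox · (W/L) = 5.6 mA/V².
Assume saturation: I_D = ½ k_p V_ov² = 0.5 × 5.6 × 0.3² = 0.252 mA, giving V_SD = V_DD − I_D R_D = 15.6 − 0.252 × 225 = -41.1 V.
But -41.1 V < V_ov = 0.3 V, so the device is actually in triode.
In triode I_D = k_p[V_ov V_SD − ½ V_SD²] and I_D = (V_DD − V_SD)/R_D. Equating: 630 V_SD² − 379 V_SD + 15.6 = 0, giving V_SD = 0.0444 V (the root below V_ov).
I_D = (15.6 − 0.0444) / 225 = 0.0691 mA.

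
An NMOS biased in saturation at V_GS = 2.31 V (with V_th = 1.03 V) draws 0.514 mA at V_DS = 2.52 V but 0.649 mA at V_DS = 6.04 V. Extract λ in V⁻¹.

λ = 0.0919 V⁻¹

With V_GS fixed, I_D ∝ (1 + λ V_DS) in saturation, so I_D2/I_D1 = (1 + λ V_DS2)/(1 + λ V_DS1).
0.649/0.514 = 1.263 = (1 + 6.04 λ)/(1 + 2.52 λ).
Solving: λ (I_D1 V_DS2 − I_D2 V_DS1) = I_D2 − I_D1, so λ = (0.649 − 0.514) / (0.514 × 6.04 − 0.649 × 2.52) = 0.135 / 1.47 = 0.0919 V⁻¹.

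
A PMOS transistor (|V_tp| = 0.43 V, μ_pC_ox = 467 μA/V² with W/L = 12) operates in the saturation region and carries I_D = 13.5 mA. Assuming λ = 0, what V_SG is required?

k_p = μ_pC_ox · (W/L) = 5.604 mA/V².
In saturation I_D = ½ k_p (V_SG − |V_tp|)², so V_SG − |V_tp| = √(2 I_D / k_p) = √(2 × 13.5 / 5.604) = 2.19 V.
V_SG = 0.43 + 2.19 = 2.62 V.

V_SG = 2.62 V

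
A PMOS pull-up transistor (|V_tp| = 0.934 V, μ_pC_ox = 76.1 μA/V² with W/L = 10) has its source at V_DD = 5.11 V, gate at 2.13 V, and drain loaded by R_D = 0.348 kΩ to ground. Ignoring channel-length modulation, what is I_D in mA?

I_D = 1.59 mA

V_SG = V_DD − V_G = 5.11 − 2.13 = 2.98 V, so V_ov = 2.98 − 0.934 = 2.05 V.
k_p = μ_pC_ox · (W/L) = 0.761 mA/V².
Assume saturation: I_D = ½ k_p V_ov² = 0.5 × 0.761 × 2.05² = 1.59 mA, giving V_SD = V_DD − I_D R_D = 5.11 − 1.59 × 0.348 = 4.56 V.
V_SD = 4.56 V ≥ V_ov = 2.05 V, confirming saturation.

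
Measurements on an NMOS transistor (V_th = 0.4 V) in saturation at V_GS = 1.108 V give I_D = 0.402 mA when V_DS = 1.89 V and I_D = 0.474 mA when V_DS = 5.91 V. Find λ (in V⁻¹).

With V_GS fixed, I_D ∝ (1 + λ V_DS) in saturation, so I_D2/I_D1 = (1 + λ V_DS2)/(1 + λ V_DS1).
0.474/0.402 = 1.179 = (1 + 5.91 λ)/(1 + 1.89 λ).
Solving: λ (I_D1 V_DS2 − I_D2 V_DS1) = I_D2 − I_D1, so λ = (0.474 − 0.402) / (0.402 × 5.91 − 0.474 × 1.89) = 0.072 / 1.48 = 0.0486 V⁻¹.

λ = 0.0486 V⁻¹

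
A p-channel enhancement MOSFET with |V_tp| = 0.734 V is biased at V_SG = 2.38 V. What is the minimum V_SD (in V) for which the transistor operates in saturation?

The boundary between triode and saturation is V_SD = V_SG − |V_tp| = V_ov.
V_ov = 2.38 − 0.734 = 1.65 V.

V_SD,sat = 1.65 V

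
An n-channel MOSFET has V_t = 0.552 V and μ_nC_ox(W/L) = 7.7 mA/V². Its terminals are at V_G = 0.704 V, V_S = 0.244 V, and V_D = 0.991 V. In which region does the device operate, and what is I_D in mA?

Cutoff; I_D = 0 mA

V_GS = V_G − V_S = 0.704 − 0.244 = 0.46 V; V_DS = V_D − V_S = 0.991 − 0.244 = 0.747 V.
V_GS = 0.46 V < V_t = 0.552 V, so the transistor is in cutoff.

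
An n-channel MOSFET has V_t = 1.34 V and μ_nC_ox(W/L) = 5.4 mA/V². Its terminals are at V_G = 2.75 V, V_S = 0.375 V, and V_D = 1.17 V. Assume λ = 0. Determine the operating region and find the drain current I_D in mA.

Triode; I_D = 2.74 mA

V_GS = V_G − V_S = 2.75 − 0.375 = 2.38 V; V_DS = V_D − V_S = 1.17 − 0.375 = 0.795 V.
V_ov = V_GS − V_t = 2.38 − 1.34 = 1.03 V.
Since V_DS = 0.795 V < V_ov = 1.03 V, the device is in the triode region.
I_D = k_n [V_ov · V_DS − ½ V_DS²] = 5.4 × [1.03 × 0.795 − 0.5 × 0.795²] = 2.74 mA.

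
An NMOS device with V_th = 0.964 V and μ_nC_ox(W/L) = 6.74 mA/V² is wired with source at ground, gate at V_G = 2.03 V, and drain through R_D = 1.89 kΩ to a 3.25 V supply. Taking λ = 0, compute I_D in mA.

I_D = 1.59 mA

V_GS = V_G = 2.03 V, so V_ov = 2.03 − 0.964 = 1.07 V.
Assume saturation: I_D = ½ k_n V_ov² = 0.5 × 6.74 × 1.07² = 3.83 mA, giving V_DS = V_DD − I_D R_D = 3.25 − 3.83 × 1.89 = -3.99 V.
But -3.99 V < V_ov = 1.07 V, so the device is actually in triode.
In triode I_D = k_n[V_ov V_DS − ½ V_DS²] and I_D = (V_DD − V_DS)/R_D. Equating: 6.37 V_DS² − 14.58 V_DS + 3.25 = 0, giving V_DS = 0.25 V (the root below V_ov).
I_D = (3.25 − 0.25) / 1.89 = 1.59 mA.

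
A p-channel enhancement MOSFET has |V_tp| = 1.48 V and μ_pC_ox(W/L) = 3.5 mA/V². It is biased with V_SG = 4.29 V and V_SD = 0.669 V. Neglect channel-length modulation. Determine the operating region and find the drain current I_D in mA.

V_ov = V_SG − |V_tp| = 4.29 − 1.48 = 2.81 V.
Since V_SD = 0.669 V < V_ov = 2.81 V, the device is in the triode region.
I_D = k_p [V_ov · V_SD − ½ V_SD²] = 3.5 × [2.81 × 0.669 − 0.5 × 0.669²] = 5.8 mA.

Triode; I_D = 5.80 mA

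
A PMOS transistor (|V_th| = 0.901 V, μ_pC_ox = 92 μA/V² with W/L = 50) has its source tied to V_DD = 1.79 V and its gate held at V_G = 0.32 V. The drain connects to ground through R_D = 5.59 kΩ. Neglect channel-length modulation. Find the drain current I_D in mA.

I_D = 0.297 mA

V_SG = V_DD − V_G = 1.79 − 0.32 = 1.47 V, so V_ov = 1.47 − 0.901 = 0.569 V.
k_p = μ_pC_ox · (W/L) = 4.6 mA/V².
Assume saturation: I_D = ½ k_p V_ov² = 0.5 × 4.6 × 0.569² = 0.745 mA, giving V_SD = V_DD − I_D R_D = 1.79 − 0.745 × 5.59 = -2.37 V.
But -2.37 V < V_ov = 0.569 V, so the device is actually in triode.
In triode I_D = k_p[V_ov V_SD − ½ V_SD²] and I_D = (V_DD − V_SD)/R_D. Equating: 12.9 V_SD² − 15.63 V_SD + 1.79 = 0, giving V_SD = 0.128 V (the root below V_ov).
I_D = (1.79 − 0.128) / 5.59 = 0.297 mA.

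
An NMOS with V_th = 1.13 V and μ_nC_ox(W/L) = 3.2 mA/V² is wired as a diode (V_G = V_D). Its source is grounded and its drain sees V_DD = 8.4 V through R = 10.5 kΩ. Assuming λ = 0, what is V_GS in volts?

V_GS = 1.76 V

With gate tied to drain, V_GS = V_DS ≥ V_GS − V_th, so the device is in saturation.
KCL at the drain: ½ k_n (V_GS − V_th)² = (V_DD − V_GS)/R.
Let x = V_GS − 1.13. Then 16.8 x² + x − 7.27 = 0, giving x = 0.629 V (positive root), so V_GS = 1.76 V.
I_D = (V_DD − V_GS)/R = (8.4 − 1.76) / 10.5 = 0.633 mA.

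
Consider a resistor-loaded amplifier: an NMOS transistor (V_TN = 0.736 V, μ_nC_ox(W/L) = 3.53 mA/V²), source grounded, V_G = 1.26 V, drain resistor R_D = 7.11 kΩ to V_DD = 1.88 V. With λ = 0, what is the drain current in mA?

V_GS = V_G = 1.26 V, so V_ov = 1.26 − 0.736 = 0.524 V.
Assume saturation: I_D = ½ k_n V_ov² = 0.5 × 3.53 × 0.524² = 0.485 mA, giving V_DS = V_DD − I_D R_D = 1.88 − 0.485 × 7.11 = -1.57 V.
But -1.57 V < V_ov = 0.524 V, so the device is actually in triode.
In triode I_D = k_n[V_ov V_DS − ½ V_DS²] and I_D = (V_DD − V_DS)/R_D. Equating: 12.5 V_DS² − 14.15 V_DS + 1.88 = 0, giving V_DS = 0.154 V (the root below V_ov).
I_D = (1.88 − 0.154) / 7.11 = 0.243 mA.

I_D = 0.243 mA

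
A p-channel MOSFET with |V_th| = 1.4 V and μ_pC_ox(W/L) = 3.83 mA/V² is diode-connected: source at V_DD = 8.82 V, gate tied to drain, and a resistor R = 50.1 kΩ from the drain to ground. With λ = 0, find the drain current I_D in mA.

I_D = 0.143 mA

With gate tied to drain, V_SG = V_SD ≥ V_SG − |V_th|, so the device is in saturation.
KCL at the drain: ½ k_p (V_SG − |V_th|)² = (V_DD − V_SG)/R.
Let x = V_SG − 1.4. Then 95.9 x² + x − 7.42 = 0, giving x = 0.273 V (positive root), so V_SG = 1.67 V.
I_D = (V_DD − V_SG)/R = (8.82 − 1.67) / 50.1 = 0.143 mA.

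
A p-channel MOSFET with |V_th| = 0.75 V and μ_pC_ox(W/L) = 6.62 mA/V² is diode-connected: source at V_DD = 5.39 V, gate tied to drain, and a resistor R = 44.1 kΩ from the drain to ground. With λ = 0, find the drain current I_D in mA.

I_D = 0.101 mA

With gate tied to drain, V_SG = V_SD ≥ V_SG − |V_th|, so the device is in saturation.
KCL at the drain: ½ k_p (V_SG − |V_th|)² = (V_DD − V_SG)/R.
Let x = V_SG − 0.75. Then 146 x² + x − 4.64 = 0, giving x = 0.175 V (positive root), so V_SG = 0.925 V.
I_D = (V_DD − V_SG)/R = (5.39 − 0.925) / 44.1 = 0.101 mA.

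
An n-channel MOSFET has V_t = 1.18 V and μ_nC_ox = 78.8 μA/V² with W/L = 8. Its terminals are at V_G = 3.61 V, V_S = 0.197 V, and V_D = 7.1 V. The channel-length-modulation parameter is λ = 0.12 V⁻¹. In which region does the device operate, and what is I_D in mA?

Saturation; I_D = 2.87 mA

V_GS = V_G − V_S = 3.61 − 0.197 = 3.41 V; V_DS = V_D − V_S = 7.1 − 0.197 = 6.9 V.
k_n = μ_nC_ox · (W/L) = 0.6304 mA/V².
V_ov = V_GS − V_t = 3.41 − 1.18 = 2.23 V.
Since V_DS = 6.9 V ≥ V_ov = 2.23 V, the device is in saturation.
I_D = ½ k_n V_ov² (1 + λ V_DS) = 0.5 × 0.6304 × 2.23² × (1 + 0.12 × 6.9) = 2.87 mA.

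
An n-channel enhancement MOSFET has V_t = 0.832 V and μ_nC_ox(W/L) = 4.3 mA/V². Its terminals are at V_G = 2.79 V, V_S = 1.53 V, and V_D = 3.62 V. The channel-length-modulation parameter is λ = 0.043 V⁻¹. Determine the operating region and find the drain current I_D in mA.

Saturation; I_D = 0.429 mA

V_GS = V_G − V_S = 2.79 − 1.53 = 1.26 V; V_DS = V_D − V_S = 3.62 − 1.53 = 2.09 V.
V_ov = V_GS − V_t = 1.26 − 0.832 = 0.428 V.
Since V_DS = 2.09 V ≥ V_ov = 0.428 V, the device is in saturation.
I_D = ½ k_n V_ov² (1 + λ V_DS) = 0.5 × 4.3 × 0.428² × (1 + 0.043 × 2.09) = 0.429 mA.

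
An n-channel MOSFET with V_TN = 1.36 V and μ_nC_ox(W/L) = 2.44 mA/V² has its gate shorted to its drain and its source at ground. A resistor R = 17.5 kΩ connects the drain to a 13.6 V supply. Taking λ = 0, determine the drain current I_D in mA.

I_D = 0.657 mA

With gate tied to drain, V_GS = V_DS ≥ V_GS − V_TN, so the device is in saturation.
KCL at the drain: ½ k_n (V_GS − V_TN)² = (V_DD − V_GS)/R.
Let x = V_GS − 1.36. Then 21.3 x² + x − 12.24 = 0, giving x = 0.734 V (positive root), so V_GS = 2.09 V.
I_D = (V_DD − V_GS)/R = (13.6 − 2.09) / 17.5 = 0.657 mA.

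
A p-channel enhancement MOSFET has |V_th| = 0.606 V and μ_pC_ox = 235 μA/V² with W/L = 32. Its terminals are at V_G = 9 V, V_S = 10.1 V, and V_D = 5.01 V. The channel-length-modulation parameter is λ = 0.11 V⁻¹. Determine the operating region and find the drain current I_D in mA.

V_SG = V_S − V_G = 10.1 − 9 = 1.1 V; V_SD = V_S − V_D = 10.1 − 5.01 = 5.09 V.
k_p = μ_pC_ox · (W/L) = 7.52 mA/V².
V_ov = V_SG − |V_th| = 1.1 − 0.606 = 0.494 V.
Since V_SD = 5.09 V ≥ V_ov = 0.494 V, the device is in saturation.
I_D = ½ k_p V_ov² (1 + λ V_SD) = 0.5 × 7.52 × 0.494² × (1 + 0.11 × 5.09) = 1.43 mA.

Saturation; I_D = 1.43 mA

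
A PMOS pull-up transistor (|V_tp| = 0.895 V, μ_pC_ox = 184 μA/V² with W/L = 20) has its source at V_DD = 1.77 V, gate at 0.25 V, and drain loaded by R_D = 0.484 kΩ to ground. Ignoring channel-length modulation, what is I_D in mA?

V_SG = V_DD − V_G = 1.77 − 0.25 = 1.52 V, so V_ov = 1.52 − 0.895 = 0.625 V.
k_p = μ_pC_ox · (W/L) = 3.68 mA/V².
Assume saturation: I_D = ½ k_p V_ov² = 0.5 × 3.68 × 0.625² = 0.719 mA, giving V_SD = V_DD − I_D R_D = 1.77 − 0.719 × 0.484 = 1.42 V.
V_SD = 1.42 V ≥ V_ov = 0.625 V, confirming saturation.

I_D = 0.719 mA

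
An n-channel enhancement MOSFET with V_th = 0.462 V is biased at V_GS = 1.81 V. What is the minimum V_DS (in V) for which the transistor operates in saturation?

V_DS,sat = 1.35 V

The boundary between triode and saturation is V_DS = V_GS − V_th = V_ov.
V_ov = 1.81 − 0.462 = 1.35 V.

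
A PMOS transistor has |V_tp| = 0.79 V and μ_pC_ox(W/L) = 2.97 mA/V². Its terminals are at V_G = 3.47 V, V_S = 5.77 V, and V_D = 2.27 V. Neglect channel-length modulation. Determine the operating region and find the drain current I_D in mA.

V_SG = V_S − V_G = 5.77 − 3.47 = 2.3 V; V_SD = V_S − V_D = 5.77 − 2.27 = 3.5 V.
V_ov = V_SG − |V_tp| = 2.3 − 0.79 = 1.51 V.
Since V_SD = 3.5 V ≥ V_ov = 1.51 V, the device is in saturation.
I_D = ½ k_p V_ov² = 0.5 × 2.97 × 1.51² = 3.39 mA.

Saturation; I_D = 3.39 mA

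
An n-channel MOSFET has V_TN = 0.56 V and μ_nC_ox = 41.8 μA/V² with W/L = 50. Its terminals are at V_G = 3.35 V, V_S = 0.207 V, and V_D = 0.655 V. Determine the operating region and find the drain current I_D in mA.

Triode; I_D = 2.21 mA

V_GS = V_G − V_S = 3.35 − 0.207 = 3.14 V; V_DS = V_D − V_S = 0.655 − 0.207 = 0.448 V.
k_n = μ_nC_ox · (W/L) = 2.09 mA/V².
V_ov = V_GS − V_TN = 3.14 − 0.56 = 2.58 V.
Since V_DS = 0.448 V < V_ov = 2.58 V, the device is in the triode region.
I_D = k_n [V_ov · V_DS − ½ V_DS²] = 2.09 × [2.58 × 0.448 − 0.5 × 0.448²] = 2.21 mA.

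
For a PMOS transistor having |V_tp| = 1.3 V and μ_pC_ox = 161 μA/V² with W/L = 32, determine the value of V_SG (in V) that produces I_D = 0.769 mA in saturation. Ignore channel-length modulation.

V_SG = 1.85 V

k_p = μ_pC_ox · (W/L) = 5.152 mA/V².
In saturation I_D = ½ k_p (V_SG − |V_tp|)², so V_SG − |V_tp| = √(2 I_D / k_p) = √(2 × 0.769 / 5.152) = 0.546 V.
V_SG = 1.3 + 0.546 = 1.85 V.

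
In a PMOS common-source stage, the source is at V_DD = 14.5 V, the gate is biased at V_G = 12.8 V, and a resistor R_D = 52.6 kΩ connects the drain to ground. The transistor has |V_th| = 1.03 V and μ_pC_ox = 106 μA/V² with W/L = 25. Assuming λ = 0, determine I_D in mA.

V_SG = V_DD − V_G = 14.5 − 12.8 = 1.7 V, so V_ov = 1.7 − 1.03 = 0.67 V.
k_p = μ_pC_ox · (W/L) = 2.65 mA/V².
Assume saturation: I_D = ½ k_p V_ov² = 0.5 × 2.65 × 0.67² = 0.595 mA, giving V_SD = V_DD − I_D R_D = 14.5 − 0.595 × 52.6 = -16.8 V.
But -16.8 V < V_ov = 0.67 V, so the device is actually in triode.
In triode I_D = k_p[V_ov V_SD − ½ V_SD²] and I_D = (V_DD − V_SD)/R_D. Equating: 69.7 V_SD² − 94.39 V_SD + 14.5 = 0, giving V_SD = 0.177 V (the root below V_ov).
I_D = (14.5 − 0.177) / 52.6 = 0.272 mA.

I_D = 0.272 mA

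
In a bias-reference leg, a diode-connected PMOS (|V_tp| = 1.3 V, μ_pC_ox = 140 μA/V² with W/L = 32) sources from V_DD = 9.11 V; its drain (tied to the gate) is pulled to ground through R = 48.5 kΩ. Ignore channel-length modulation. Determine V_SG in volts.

With gate tied to drain, V_SG = V_SD ≥ V_SG − |V_tp|, so the device is in saturation.
k_p = μ_pC_ox · (W/L) = 4.48 mA/V².
KCL at the drain: ½ k_p (V_SG − |V_tp|)² = (V_DD − V_SG)/R.
Let x = V_SG − 1.3. Then 109 x² + x − 7.81 = 0, giving x = 0.264 V (positive root), so V_SG = 1.56 V.
I_D = (V_DD − V_SG)/R = (9.11 − 1.56) / 48.5 = 0.156 mA.

V_SG = 1.56 V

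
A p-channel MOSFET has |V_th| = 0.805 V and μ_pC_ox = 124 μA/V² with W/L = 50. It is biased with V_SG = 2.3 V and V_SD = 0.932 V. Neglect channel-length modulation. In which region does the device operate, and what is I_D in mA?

k_p = μ_pC_ox · (W/L) = 6.2 mA/V².
V_ov = V_SG − |V_th| = 2.3 − 0.805 = 1.49 V.
Since V_SD = 0.932 V < V_ov = 1.49 V, the device is in the triode region.
I_D = k_p [V_ov · V_SD − ½ V_SD²] = 6.2 × [1.49 × 0.932 − 0.5 × 0.932²] = 5.95 mA.

Triode; I_D = 5.95 mA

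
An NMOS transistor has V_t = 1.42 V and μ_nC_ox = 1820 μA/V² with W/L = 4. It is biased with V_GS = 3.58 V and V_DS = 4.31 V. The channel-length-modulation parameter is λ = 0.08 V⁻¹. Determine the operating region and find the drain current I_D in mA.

Saturation; I_D = 22.8 mA

k_n = μ_nC_ox · (W/L) = 7.28 mA/V².
V_ov = V_GS − V_t = 3.58 − 1.42 = 2.16 V.
Since V_DS = 4.31 V ≥ V_ov = 2.16 V, the device is in saturation.
I_D = ½ k_n V_ov² (1 + λ V_DS) = 0.5 × 7.28 × 2.16² × (1 + 0.08 × 4.31) = 22.8 mA.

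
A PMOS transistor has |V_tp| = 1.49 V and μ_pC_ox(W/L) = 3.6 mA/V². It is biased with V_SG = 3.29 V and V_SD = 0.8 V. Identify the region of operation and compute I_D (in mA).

V_ov = V_SG − |V_tp| = 3.29 − 1.49 = 1.8 V.
Since V_SD = 0.8 V < V_ov = 1.8 V, the device is in the triode region.
I_D = k_p [V_ov · V_SD − ½ V_SD²] = 3.6 × [1.8 × 0.8 − 0.5 × 0.8²] = 4.03 mA.

Triode; I_D = 4.03 mA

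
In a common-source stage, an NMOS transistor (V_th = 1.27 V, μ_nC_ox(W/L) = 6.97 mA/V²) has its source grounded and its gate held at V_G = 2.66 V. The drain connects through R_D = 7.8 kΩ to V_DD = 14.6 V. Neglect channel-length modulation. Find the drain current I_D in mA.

V_GS = V_G = 2.66 V, so V_ov = 2.66 − 1.27 = 1.39 V.
Assume saturation: I_D = ½ k_n V_ov² = 0.5 × 6.97 × 1.39² = 6.73 mA, giving V_DS = V_DD − I_D R_D = 14.6 − 6.73 × 7.8 = -37.9 V.
But -37.9 V < V_ov = 1.39 V, so the device is actually in triode.
In triode I_D = k_n[V_ov V_DS − ½ V_DS²] and I_D = (V_DD − V_DS)/R_D. Equating: 27.2 V_DS² − 76.57 V_DS + 14.6 = 0, giving V_DS = 0.206 V (the root below V_ov).
I_D = (14.6 − 0.206) / 7.8 = 1.85 mA.

I_D = 1.85 mA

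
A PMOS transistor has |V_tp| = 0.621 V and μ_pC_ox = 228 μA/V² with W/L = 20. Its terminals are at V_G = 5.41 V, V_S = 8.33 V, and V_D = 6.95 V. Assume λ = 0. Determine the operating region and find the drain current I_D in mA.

V_SG = V_S − V_G = 8.33 − 5.41 = 2.92 V; V_SD = V_S − V_D = 8.33 − 6.95 = 1.38 V.
k_p = μ_pC_ox · (W/L) = 4.56 mA/V².
V_ov = V_SG − |V_tp| = 2.92 − 0.621 = 2.3 V.
Since V_SD = 1.38 V < V_ov = 2.3 V, the device is in the triode region.
I_D = k_p [V_ov · V_SD − ½ V_SD²] = 4.56 × [2.3 × 1.38 − 0.5 × 1.38²] = 10.1 mA.

Triode; I_D = 10.1 mA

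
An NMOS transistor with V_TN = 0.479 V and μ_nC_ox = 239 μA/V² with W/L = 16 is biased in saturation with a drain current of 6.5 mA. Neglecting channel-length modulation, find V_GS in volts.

V_GS = 2.32 V

k_n = μ_nC_ox · (W/L) = 3.824 mA/V².
In saturation I_D = ½ k_n (V_GS − V_TN)², so V_GS − V_TN = √(2 I_D / k_n) = √(2 × 6.5 / 3.824) = 1.84 V.
V_GS = 0.479 + 1.84 = 2.32 V.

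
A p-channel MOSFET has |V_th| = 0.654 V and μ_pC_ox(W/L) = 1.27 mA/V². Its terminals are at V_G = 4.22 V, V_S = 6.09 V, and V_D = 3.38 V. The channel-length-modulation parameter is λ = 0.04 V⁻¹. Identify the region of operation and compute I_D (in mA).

Saturation; I_D = 1.04 mA

V_SG = V_S − V_G = 6.09 − 4.22 = 1.87 V; V_SD = V_S − V_D = 6.09 − 3.38 = 2.71 V.
V_ov = V_SG − |V_th| = 1.87 − 0.654 = 1.22 V.
Since V_SD = 2.71 V ≥ V_ov = 1.22 V, the device is in saturation.
I_D = ½ k_p V_ov² (1 + λ V_SD) = 0.5 × 1.27 × 1.22² × (1 + 0.04 × 2.71) = 1.04 mA.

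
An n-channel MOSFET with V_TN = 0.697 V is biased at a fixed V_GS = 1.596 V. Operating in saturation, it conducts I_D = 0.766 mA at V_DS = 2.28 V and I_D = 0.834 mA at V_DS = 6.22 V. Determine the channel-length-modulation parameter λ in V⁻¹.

With V_GS fixed, I_D ∝ (1 + λ V_DS) in saturation, so I_D2/I_D1 = (1 + λ V_DS2)/(1 + λ V_DS1).
0.834/0.766 = 1.089 = (1 + 6.22 λ)/(1 + 2.28 λ).
Solving: λ (I_D1 V_DS2 − I_D2 V_DS1) = I_D2 − I_D1, so λ = (0.834 − 0.766) / (0.766 × 6.22 − 0.834 × 2.28) = 0.068 / 2.86 = 0.0238 V⁻¹.

λ = 0.0238 V⁻¹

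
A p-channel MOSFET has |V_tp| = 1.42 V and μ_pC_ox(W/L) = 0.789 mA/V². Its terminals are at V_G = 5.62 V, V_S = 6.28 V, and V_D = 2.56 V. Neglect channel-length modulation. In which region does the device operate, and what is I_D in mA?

V_SG = V_S − V_G = 6.28 − 5.62 = 0.66 V; V_SD = V_S − V_D = 6.28 − 2.56 = 3.72 V.
V_SG = 0.66 V < |V_tp| = 1.42 V, so the transistor is in cutoff.

Cutoff; I_D = 0 mA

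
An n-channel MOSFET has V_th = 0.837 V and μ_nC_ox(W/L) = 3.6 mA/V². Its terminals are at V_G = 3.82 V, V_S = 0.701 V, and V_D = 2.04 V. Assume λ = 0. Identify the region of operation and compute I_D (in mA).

Triode; I_D = 7.77 mA

V_GS = V_G − V_S = 3.82 − 0.701 = 3.12 V; V_DS = V_D − V_S = 2.04 − 0.701 = 1.34 V.
V_ov = V_GS − V_th = 3.12 − 0.837 = 2.28 V.
Since V_DS = 1.34 V < V_ov = 2.28 V, the device is in the triode region.
I_D = k_n [V_ov · V_DS − ½ V_DS²] = 3.6 × [2.28 × 1.34 − 0.5 × 1.34²] = 7.77 mA.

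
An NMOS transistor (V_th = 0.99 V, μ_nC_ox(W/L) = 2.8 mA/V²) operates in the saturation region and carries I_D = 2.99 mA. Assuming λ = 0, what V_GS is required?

V_GS = 2.45 V

In saturation I_D = ½ k_n (V_GS − V_th)², so V_GS − V_th = √(2 I_D / k_n) = √(2 × 2.99 / 2.8) = 1.46 V.
V_GS = 0.99 + 1.46 = 2.45 V.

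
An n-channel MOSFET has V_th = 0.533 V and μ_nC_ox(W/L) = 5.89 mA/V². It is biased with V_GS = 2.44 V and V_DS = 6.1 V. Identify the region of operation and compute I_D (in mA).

Saturation; I_D = 10.7 mA

V_ov = V_GS − V_th = 2.44 − 0.533 = 1.91 V.
Since V_DS = 6.1 V ≥ V_ov = 1.91 V, the device is in saturation.
I_D = ½ k_n V_ov² = 0.5 × 5.89 × 1.91² = 10.7 mA.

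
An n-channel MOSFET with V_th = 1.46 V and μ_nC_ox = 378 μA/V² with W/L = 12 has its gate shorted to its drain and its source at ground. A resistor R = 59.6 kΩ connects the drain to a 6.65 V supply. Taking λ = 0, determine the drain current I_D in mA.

With gate tied to drain, V_GS = V_DS ≥ V_GS − V_th, so the device is in saturation.
k_n = μ_nC_ox · (W/L) = 4.536 mA/V².
KCL at the drain: ½ k_n (V_GS − V_th)² = (V_DD − V_GS)/R.
Let x = V_GS − 1.46. Then 135 x² + x − 5.19 = 0, giving x = 0.192 V (positive root), so V_GS = 1.65 V.
I_D = (V_DD − V_GS)/R = (6.65 − 1.65) / 59.6 = 0.0839 mA.

I_D = 0.0839 mA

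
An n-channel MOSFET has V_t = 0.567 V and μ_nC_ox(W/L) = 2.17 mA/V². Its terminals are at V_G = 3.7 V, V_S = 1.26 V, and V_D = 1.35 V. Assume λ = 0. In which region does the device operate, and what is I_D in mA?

Triode; I_D = 0.357 mA

V_GS = V_G − V_S = 3.7 − 1.26 = 2.44 V; V_DS = V_D − V_S = 1.35 − 1.26 = 0.09 V.
V_ov = V_GS − V_t = 2.44 − 0.567 = 1.87 V.
Since V_DS = 0.09 V < V_ov = 1.87 V, the device is in the triode region.
I_D = k_n [V_ov · V_DS − ½ V_DS²] = 2.17 × [1.87 × 0.09 − 0.5 × 0.09²] = 0.357 mA.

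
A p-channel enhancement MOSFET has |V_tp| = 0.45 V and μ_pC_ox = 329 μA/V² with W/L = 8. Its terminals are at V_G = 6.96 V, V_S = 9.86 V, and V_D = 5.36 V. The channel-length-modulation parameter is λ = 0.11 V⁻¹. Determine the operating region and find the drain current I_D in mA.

V_SG = V_S − V_G = 9.86 − 6.96 = 2.9 V; V_SD = V_S − V_D = 9.86 − 5.36 = 4.5 V.
k_p = μ_pC_ox · (W/L) = 2.632 mA/V².
V_ov = V_SG − |V_tp| = 2.9 − 0.45 = 2.45 V.
Since V_SD = 4.5 V ≥ V_ov = 2.45 V, the device is in saturation.
I_D = ½ k_p V_ov² (1 + λ V_SD) = 0.5 × 2.632 × 2.45² × (1 + 0.11 × 4.5) = 11.8 mA.

Saturation; I_D = 11.8 mA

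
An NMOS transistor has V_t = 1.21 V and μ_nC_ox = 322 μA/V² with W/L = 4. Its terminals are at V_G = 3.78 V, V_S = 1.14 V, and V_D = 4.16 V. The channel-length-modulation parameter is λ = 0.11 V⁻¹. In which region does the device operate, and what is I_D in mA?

V_GS = V_G − V_S = 3.78 − 1.14 = 2.64 V; V_DS = V_D − V_S = 4.16 − 1.14 = 3.02 V.
k_n = μ_nC_ox · (W/L) = 1.288 mA/V².
V_ov = V_GS − V_t = 2.64 − 1.21 = 1.43 V.
Since V_DS = 3.02 V ≥ V_ov = 1.43 V, the device is in saturation.
I_D = ½ k_n V_ov² (1 + λ V_DS) = 0.5 × 1.288 × 1.43² × (1 + 0.11 × 3.02) = 1.75 mA.

Saturation; I_D = 1.75 mA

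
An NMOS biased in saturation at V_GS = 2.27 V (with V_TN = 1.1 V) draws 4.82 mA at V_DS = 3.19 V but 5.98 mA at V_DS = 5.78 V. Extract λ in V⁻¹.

λ = 0.132 V⁻¹

With V_GS fixed, I_D ∝ (1 + λ V_DS) in saturation, so I_D2/I_D1 = (1 + λ V_DS2)/(1 + λ V_DS1).
5.98/4.82 = 1.241 = (1 + 5.78 λ)/(1 + 3.19 λ).
Solving: λ (I_D1 V_DS2 − I_D2 V_DS1) = I_D2 − I_D1, so λ = (5.98 − 4.82) / (4.82 × 5.78 − 5.98 × 3.19) = 1.16 / 8.78 = 0.132 V⁻¹.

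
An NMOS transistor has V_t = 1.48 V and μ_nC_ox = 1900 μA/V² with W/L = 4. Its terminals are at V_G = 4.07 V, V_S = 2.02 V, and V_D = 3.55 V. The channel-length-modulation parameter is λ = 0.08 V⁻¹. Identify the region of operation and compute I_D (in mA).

Saturation; I_D = 1.39 mA

V_GS = V_G − V_S = 4.07 − 2.02 = 2.05 V; V_DS = V_D − V_S = 3.55 − 2.02 = 1.53 V.
k_n = μ_nC_ox · (W/L) = 7.6 mA/V².
V_ov = V_GS − V_t = 2.05 − 1.48 = 0.57 V.
Since V_DS = 1.53 V ≥ V_ov = 0.57 V, the device is in saturation.
I_D = ½ k_n V_ov² (1 + λ V_DS) = 0.5 × 7.6 × 0.57² × (1 + 0.08 × 1.53) = 1.39 mA.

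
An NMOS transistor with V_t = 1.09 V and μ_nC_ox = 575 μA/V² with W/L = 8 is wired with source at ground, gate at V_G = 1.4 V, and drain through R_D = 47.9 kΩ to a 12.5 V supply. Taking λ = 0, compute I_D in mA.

V_GS = V_G = 1.4 V, so V_ov = 1.4 − 1.09 = 0.31 V.
k_n = μ_nC_ox · (W/L) = 4.6 mA/V².
Assume saturation: I_D = ½ k_n V_ov² = 0.5 × 4.6 × 0.31² = 0.221 mA, giving V_DS = V_DD − I_D R_D = 12.5 − 0.221 × 47.9 = 1.91 V.
V_DS = 1.91 V ≥ V_ov = 0.31 V, confirming saturation.

I_D = 0.221 mA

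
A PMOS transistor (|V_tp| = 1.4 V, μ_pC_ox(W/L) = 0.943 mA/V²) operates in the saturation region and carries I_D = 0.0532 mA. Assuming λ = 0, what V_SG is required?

In saturation I_D = ½ k_p (V_SG − |V_tp|)², so V_SG − |V_tp| = √(2 I_D / k_p) = √(2 × 0.0532 / 0.943) = 0.336 V.
V_SG = 1.4 + 0.336 = 1.74 V.

V_SG = 1.74 V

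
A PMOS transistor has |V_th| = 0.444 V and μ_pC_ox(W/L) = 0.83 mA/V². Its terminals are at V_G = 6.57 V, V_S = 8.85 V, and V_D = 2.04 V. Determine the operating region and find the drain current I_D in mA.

Saturation; I_D = 1.40 mA

V_SG = V_S − V_G = 8.85 − 6.57 = 2.28 V; V_SD = V_S − V_D = 8.85 − 2.04 = 6.81 V.
V_ov = V_SG − |V_th| = 2.28 − 0.444 = 1.84 V.
Since V_SD = 6.81 V ≥ V_ov = 1.84 V, the device is in saturation.
I_D = ½ k_p V_ov² = 0.5 × 0.83 × 1.84² = 1.4 mA.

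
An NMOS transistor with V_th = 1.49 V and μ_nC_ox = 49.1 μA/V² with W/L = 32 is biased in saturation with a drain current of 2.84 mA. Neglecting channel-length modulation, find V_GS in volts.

V_GS = 3.39 V

k_n = μ_nC_ox · (W/L) = 1.571 mA/V².
In saturation I_D = ½ k_n (V_GS − V_th)², so V_GS − V_th = √(2 I_D / k_n) = √(2 × 2.84 / 1.571) = 1.9 V.
V_GS = 1.49 + 1.9 = 3.39 V.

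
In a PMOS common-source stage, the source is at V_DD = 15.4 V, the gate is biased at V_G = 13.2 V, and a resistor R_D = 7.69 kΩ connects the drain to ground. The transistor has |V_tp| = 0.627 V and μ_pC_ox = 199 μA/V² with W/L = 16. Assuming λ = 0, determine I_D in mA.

V_SG = V_DD − V_G = 15.4 − 13.2 = 2.2 V, so V_ov = 2.2 − 0.627 = 1.57 V.
k_p = μ_pC_ox · (W/L) = 3.184 mA/V².
Assume saturation: I_D = ½ k_p V_ov² = 0.5 × 3.184 × 1.57² = 3.94 mA, giving V_SD = V_DD − I_D R_D = 15.4 − 3.94 × 7.69 = -14.9 V.
But -14.9 V < V_ov = 1.57 V, so the device is actually in triode.
In triode I_D = k_p[V_ov V_SD − ½ V_SD²] and I_D = (V_DD − V_SD)/R_D. Equating: 12.2 V_SD² − 39.51 V_SD + 15.4 = 0, giving V_SD = 0.453 V (the root below V_ov).
I_D = (15.4 − 0.453) / 7.69 = 1.94 mA.

I_D = 1.94 mA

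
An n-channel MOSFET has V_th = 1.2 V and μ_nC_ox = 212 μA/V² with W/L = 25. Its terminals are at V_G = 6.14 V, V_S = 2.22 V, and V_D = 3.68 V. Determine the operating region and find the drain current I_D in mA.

V_GS = V_G − V_S = 6.14 − 2.22 = 3.92 V; V_DS = V_D − V_S = 3.68 − 2.22 = 1.46 V.
k_n = μ_nC_ox · (W/L) = 5.3 mA/V².
V_ov = V_GS − V_th = 3.92 − 1.2 = 2.72 V.
Since V_DS = 1.46 V < V_ov = 2.72 V, the device is in the triode region.
I_D = k_n [V_ov · V_DS − ½ V_DS²] = 5.3 × [2.72 × 1.46 − 0.5 × 1.46²] = 15.4 mA.

Triode; I_D = 15.4 mA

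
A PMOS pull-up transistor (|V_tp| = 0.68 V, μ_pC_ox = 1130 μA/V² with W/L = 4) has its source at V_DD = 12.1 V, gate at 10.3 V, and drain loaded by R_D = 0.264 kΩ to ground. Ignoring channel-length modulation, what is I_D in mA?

I_D = 2.83 mA

V_SG = V_DD − V_G = 12.1 − 10.3 = 1.8 V, so V_ov = 1.8 − 0.68 = 1.12 V.
k_p = μ_pC_ox · (W/L) = 4.52 mA/V².
Assume saturation: I_D = ½ k_p V_ov² = 0.5 × 4.52 × 1.12² = 2.83 mA, giving V_SD = V_DD − I_D R_D = 12.1 − 2.83 × 0.264 = 11.4 V.
V_SD = 11.4 V ≥ V_ov = 1.12 V, confirming saturation.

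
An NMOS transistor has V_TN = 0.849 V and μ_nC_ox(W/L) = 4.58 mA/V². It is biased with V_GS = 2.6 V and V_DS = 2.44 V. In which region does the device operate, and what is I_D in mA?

Saturation; I_D = 7.02 mA

V_ov = V_GS − V_TN = 2.6 − 0.849 = 1.75 V.
Since V_DS = 2.44 V ≥ V_ov = 1.75 V, the device is in saturation.
I_D = ½ k_n V_ov² = 0.5 × 4.58 × 1.75² = 7.02 mA.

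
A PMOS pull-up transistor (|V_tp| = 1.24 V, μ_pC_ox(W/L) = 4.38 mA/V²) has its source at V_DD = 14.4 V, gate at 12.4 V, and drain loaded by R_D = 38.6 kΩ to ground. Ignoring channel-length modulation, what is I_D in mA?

V_SG = V_DD − V_G = 14.4 − 12.4 = 2 V, so V_ov = 2 − 1.24 = 0.76 V.
Assume saturation: I_D = ½ k_p V_ov² = 0.5 × 4.38 × 0.76² = 1.26 mA, giving V_SD = V_DD − I_D R_D = 14.4 − 1.26 × 38.6 = -34.4 V.
But -34.4 V < V_ov = 0.76 V, so the device is actually in triode.
In triode I_D = k_p[V_ov V_SD − ½ V_SD²] and I_D = (V_DD − V_SD)/R_D. Equating: 84.5 V_SD² − 129.5 V_SD + 14.4 = 0, giving V_SD = 0.121 V (the root below V_ov).
I_D = (14.4 − 0.121) / 38.6 = 0.37 mA.

I_D = 0.370 mA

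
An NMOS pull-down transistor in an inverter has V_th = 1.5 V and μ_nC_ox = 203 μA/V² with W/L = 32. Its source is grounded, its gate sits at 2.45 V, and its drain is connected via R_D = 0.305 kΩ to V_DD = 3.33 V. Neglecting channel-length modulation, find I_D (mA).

V_GS = V_G = 2.45 V, so V_ov = 2.45 − 1.5 = 0.95 V.
k_n = μ_nC_ox · (W/L) = 6.496 mA/V².
Assume saturation: I_D = ½ k_n V_ov² = 0.5 × 6.496 × 0.95² = 2.93 mA, giving V_DS = V_DD − I_D R_D = 3.33 − 2.93 × 0.305 = 2.44 V.
V_DS = 2.44 V ≥ V_ov = 0.95 V, confirming saturation.

I_D = 2.93 mA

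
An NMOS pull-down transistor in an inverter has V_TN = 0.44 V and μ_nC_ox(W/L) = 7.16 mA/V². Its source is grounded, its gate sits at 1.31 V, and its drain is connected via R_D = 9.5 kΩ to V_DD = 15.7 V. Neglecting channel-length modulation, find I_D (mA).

V_GS = V_G = 1.31 V, so V_ov = 1.31 − 0.44 = 0.87 V.
Assume saturation: I_D = ½ k_n V_ov² = 0.5 × 7.16 × 0.87² = 2.71 mA, giving V_DS = V_DD − I_D R_D = 15.7 − 2.71 × 9.5 = -10 V.
But -10 V < V_ov = 0.87 V, so the device is actually in triode.
In triode I_D = k_n[V_ov V_DS − ½ V_DS²] and I_D = (V_DD − V_DS)/R_D. Equating: 34 V_DS² − 60.18 V_DS + 15.7 = 0, giving V_DS = 0.318 V (the root below V_ov).
I_D = (15.7 − 0.318) / 9.5 = 1.62 mA.

I_D = 1.62 mA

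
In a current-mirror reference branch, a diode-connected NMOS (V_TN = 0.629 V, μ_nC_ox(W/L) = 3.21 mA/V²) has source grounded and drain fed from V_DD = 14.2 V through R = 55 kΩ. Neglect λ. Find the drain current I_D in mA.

With gate tied to drain, V_GS = V_DS ≥ V_GS − V_TN, so the device is in saturation.
KCL at the drain: ½ k_n (V_GS − V_TN)² = (V_DD − V_GS)/R.
Let x = V_GS − 0.629. Then 88.3 x² + x − 13.57 = 0, giving x = 0.386 V (positive root), so V_GS = 1.02 V.
I_D = (V_DD − V_GS)/R = (14.2 − 1.02) / 55 = 0.24 mA.

I_D = 0.240 mA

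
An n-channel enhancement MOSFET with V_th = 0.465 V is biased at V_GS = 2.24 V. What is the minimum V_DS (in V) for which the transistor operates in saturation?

The boundary between triode and saturation is V_DS = V_GS − V_th = V_ov.
V_ov = 2.24 − 0.465 = 1.78 V.

V_DS,sat = 1.78 V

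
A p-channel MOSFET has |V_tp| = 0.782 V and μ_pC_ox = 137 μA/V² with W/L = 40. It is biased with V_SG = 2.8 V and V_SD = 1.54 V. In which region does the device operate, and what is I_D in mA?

Triode; I_D = 10.5 mA

k_p = μ_pC_ox · (W/L) = 5.48 mA/V².
V_ov = V_SG − |V_tp| = 2.8 − 0.782 = 2.02 V.
Since V_SD = 1.54 V < V_ov = 2.02 V, the device is in the triode region.
I_D = k_p [V_ov · V_SD − ½ V_SD²] = 5.48 × [2.02 × 1.54 − 0.5 × 1.54²] = 10.5 mA.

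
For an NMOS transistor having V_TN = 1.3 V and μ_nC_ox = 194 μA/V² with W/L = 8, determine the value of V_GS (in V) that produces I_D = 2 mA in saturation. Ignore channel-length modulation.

V_GS = 2.91 V

k_n = μ_nC_ox · (W/L) = 1.552 mA/V².
In saturation I_D = ½ k_n (V_GS − V_TN)², so V_GS − V_TN = √(2 I_D / k_n) = √(2 × 2 / 1.552) = 1.61 V.
V_GS = 1.3 + 1.61 = 2.91 V.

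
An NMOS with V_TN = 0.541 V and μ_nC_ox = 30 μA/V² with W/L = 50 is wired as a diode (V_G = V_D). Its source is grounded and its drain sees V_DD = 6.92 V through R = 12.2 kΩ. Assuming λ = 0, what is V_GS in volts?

With gate tied to drain, V_GS = V_DS ≥ V_GS − V_TN, so the device is in saturation.
k_n = μ_nC_ox · (W/L) = 1.5 mA/V².
KCL at the drain: ½ k_n (V_GS − V_TN)² = (V_DD − V_GS)/R.
Let x = V_GS − 0.541. Then 9.15 x² + x − 6.379 = 0, giving x = 0.782 V (positive root), so V_GS = 1.32 V.
I_D = (V_DD − V_GS)/R = (6.92 − 1.32) / 12.2 = 0.459 mA.

V_GS = 1.32 V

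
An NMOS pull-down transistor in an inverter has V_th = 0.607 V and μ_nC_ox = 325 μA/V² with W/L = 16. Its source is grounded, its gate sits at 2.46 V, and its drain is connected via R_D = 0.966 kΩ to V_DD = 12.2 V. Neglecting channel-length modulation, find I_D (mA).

V_GS = V_G = 2.46 V, so V_ov = 2.46 − 0.607 = 1.85 V.
k_n = μ_nC_ox · (W/L) = 5.2 mA/V².
Assume saturation: I_D = ½ k_n V_ov² = 0.5 × 5.2 × 1.85² = 8.93 mA, giving V_DS = V_DD − I_D R_D = 12.2 − 8.93 × 0.966 = 3.58 V.
V_DS = 3.58 V ≥ V_ov = 1.85 V, confirming saturation.

I_D = 8.93 mA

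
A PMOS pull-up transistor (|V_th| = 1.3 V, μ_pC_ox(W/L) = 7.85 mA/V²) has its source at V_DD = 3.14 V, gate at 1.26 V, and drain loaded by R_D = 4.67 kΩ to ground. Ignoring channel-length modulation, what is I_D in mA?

V_SG = V_DD − V_G = 3.14 − 1.26 = 1.88 V, so V_ov = 1.88 − 1.3 = 0.58 V.
Assume saturation: I_D = ½ k_p V_ov² = 0.5 × 7.85 × 0.58² = 1.32 mA, giving V_SD = V_DD − I_D R_D = 3.14 − 1.32 × 4.67 = -3.03 V.
But -3.03 V < V_ov = 0.58 V, so the device is actually in triode.
In triode I_D = k_p[V_ov V_SD − ½ V_SD²] and I_D = (V_DD − V_SD)/R_D. Equating: 18.3 V_SD² − 22.26 V_SD + 3.14 = 0, giving V_SD = 0.163 V (the root below V_ov).
I_D = (3.14 − 0.163) / 4.67 = 0.637 mA.

I_D = 0.637 mA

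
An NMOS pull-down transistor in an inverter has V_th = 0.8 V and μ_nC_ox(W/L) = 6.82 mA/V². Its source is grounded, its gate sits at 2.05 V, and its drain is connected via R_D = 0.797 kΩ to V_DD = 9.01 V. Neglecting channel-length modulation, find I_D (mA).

I_D = 5.33 mA

V_GS = V_G = 2.05 V, so V_ov = 2.05 − 0.8 = 1.25 V.
Assume saturation: I_D = ½ k_n V_ov² = 0.5 × 6.82 × 1.25² = 5.33 mA, giving V_DS = V_DD − I_D R_D = 9.01 − 5.33 × 0.797 = 4.76 V.
V_DS = 4.76 V ≥ V_ov = 1.25 V, confirming saturation.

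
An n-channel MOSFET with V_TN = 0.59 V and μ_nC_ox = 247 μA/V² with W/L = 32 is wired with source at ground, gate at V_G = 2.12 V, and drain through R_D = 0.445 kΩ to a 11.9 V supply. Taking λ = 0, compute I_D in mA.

I_D = 9.25 mA

V_GS = V_G = 2.12 V, so V_ov = 2.12 − 0.59 = 1.53 V.
k_n = μ_nC_ox · (W/L) = 7.904 mA/V².
Assume saturation: I_D = ½ k_n V_ov² = 0.5 × 7.904 × 1.53² = 9.25 mA, giving V_DS = V_DD − I_D R_D = 11.9 − 9.25 × 0.445 = 7.78 V.
V_DS = 7.78 V ≥ V_ov = 1.53 V, confirming saturation.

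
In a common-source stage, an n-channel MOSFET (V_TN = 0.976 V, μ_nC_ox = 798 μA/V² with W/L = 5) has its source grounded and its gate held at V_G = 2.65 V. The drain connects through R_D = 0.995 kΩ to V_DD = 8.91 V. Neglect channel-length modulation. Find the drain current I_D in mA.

V_GS = V_G = 2.65 V, so V_ov = 2.65 − 0.976 = 1.67 V.
k_n = μ_nC_ox · (W/L) = 3.99 mA/V².
Assume saturation: I_D = ½ k_n V_ov² = 0.5 × 3.99 × 1.67² = 5.59 mA, giving V_DS = V_DD − I_D R_D = 8.91 − 5.59 × 0.995 = 3.35 V.
V_DS = 3.35 V ≥ V_ov = 1.67 V, confirming saturation.

I_D = 5.59 mA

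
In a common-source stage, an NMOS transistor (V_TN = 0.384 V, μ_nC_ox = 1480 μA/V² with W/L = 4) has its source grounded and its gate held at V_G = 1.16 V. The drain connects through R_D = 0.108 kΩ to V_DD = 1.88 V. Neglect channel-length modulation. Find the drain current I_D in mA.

I_D = 1.78 mA

V_GS = V_G = 1.16 V, so V_ov = 1.16 − 0.384 = 0.776 V.
k_n = μ_nC_ox · (W/L) = 5.92 mA/V².
Assume saturation: I_D = ½ k_n V_ov² = 0.5 × 5.92 × 0.776² = 1.78 mA, giving V_DS = V_DD − I_D R_D = 1.88 − 1.78 × 0.108 = 1.69 V.
V_DS = 1.69 V ≥ V_ov = 0.776 V, confirming saturation.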